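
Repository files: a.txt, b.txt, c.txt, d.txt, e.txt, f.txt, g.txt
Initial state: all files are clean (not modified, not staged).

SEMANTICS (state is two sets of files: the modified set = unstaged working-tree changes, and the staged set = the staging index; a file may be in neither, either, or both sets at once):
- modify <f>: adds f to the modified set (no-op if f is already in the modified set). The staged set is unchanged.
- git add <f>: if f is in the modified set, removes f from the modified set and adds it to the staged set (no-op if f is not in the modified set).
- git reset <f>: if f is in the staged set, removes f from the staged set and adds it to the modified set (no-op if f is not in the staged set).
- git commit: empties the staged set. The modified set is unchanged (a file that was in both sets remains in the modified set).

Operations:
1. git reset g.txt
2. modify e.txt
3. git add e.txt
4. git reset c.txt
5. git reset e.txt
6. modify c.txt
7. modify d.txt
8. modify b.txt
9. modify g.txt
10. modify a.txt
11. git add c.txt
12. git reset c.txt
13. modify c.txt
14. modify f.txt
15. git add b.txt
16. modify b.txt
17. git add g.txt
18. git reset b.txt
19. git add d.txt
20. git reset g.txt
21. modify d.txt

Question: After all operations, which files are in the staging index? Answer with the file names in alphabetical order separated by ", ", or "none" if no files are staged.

After op 1 (git reset g.txt): modified={none} staged={none}
After op 2 (modify e.txt): modified={e.txt} staged={none}
After op 3 (git add e.txt): modified={none} staged={e.txt}
After op 4 (git reset c.txt): modified={none} staged={e.txt}
After op 5 (git reset e.txt): modified={e.txt} staged={none}
After op 6 (modify c.txt): modified={c.txt, e.txt} staged={none}
After op 7 (modify d.txt): modified={c.txt, d.txt, e.txt} staged={none}
After op 8 (modify b.txt): modified={b.txt, c.txt, d.txt, e.txt} staged={none}
After op 9 (modify g.txt): modified={b.txt, c.txt, d.txt, e.txt, g.txt} staged={none}
After op 10 (modify a.txt): modified={a.txt, b.txt, c.txt, d.txt, e.txt, g.txt} staged={none}
After op 11 (git add c.txt): modified={a.txt, b.txt, d.txt, e.txt, g.txt} staged={c.txt}
After op 12 (git reset c.txt): modified={a.txt, b.txt, c.txt, d.txt, e.txt, g.txt} staged={none}
After op 13 (modify c.txt): modified={a.txt, b.txt, c.txt, d.txt, e.txt, g.txt} staged={none}
After op 14 (modify f.txt): modified={a.txt, b.txt, c.txt, d.txt, e.txt, f.txt, g.txt} staged={none}
After op 15 (git add b.txt): modified={a.txt, c.txt, d.txt, e.txt, f.txt, g.txt} staged={b.txt}
After op 16 (modify b.txt): modified={a.txt, b.txt, c.txt, d.txt, e.txt, f.txt, g.txt} staged={b.txt}
After op 17 (git add g.txt): modified={a.txt, b.txt, c.txt, d.txt, e.txt, f.txt} staged={b.txt, g.txt}
After op 18 (git reset b.txt): modified={a.txt, b.txt, c.txt, d.txt, e.txt, f.txt} staged={g.txt}
After op 19 (git add d.txt): modified={a.txt, b.txt, c.txt, e.txt, f.txt} staged={d.txt, g.txt}
After op 20 (git reset g.txt): modified={a.txt, b.txt, c.txt, e.txt, f.txt, g.txt} staged={d.txt}
After op 21 (modify d.txt): modified={a.txt, b.txt, c.txt, d.txt, e.txt, f.txt, g.txt} staged={d.txt}

Answer: d.txt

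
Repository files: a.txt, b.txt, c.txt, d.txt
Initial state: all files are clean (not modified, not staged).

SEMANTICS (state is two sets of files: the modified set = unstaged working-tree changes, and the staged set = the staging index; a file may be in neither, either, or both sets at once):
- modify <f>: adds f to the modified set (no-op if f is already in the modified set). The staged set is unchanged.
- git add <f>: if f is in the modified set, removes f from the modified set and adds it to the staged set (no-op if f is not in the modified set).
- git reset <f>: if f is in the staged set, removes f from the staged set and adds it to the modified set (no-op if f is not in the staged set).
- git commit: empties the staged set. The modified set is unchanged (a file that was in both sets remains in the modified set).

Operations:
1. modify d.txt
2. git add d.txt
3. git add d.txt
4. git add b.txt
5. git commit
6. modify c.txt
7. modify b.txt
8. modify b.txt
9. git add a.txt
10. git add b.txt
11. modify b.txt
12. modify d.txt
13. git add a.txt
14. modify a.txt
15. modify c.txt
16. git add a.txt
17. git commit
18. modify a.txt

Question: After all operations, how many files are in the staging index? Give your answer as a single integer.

After op 1 (modify d.txt): modified={d.txt} staged={none}
After op 2 (git add d.txt): modified={none} staged={d.txt}
After op 3 (git add d.txt): modified={none} staged={d.txt}
After op 4 (git add b.txt): modified={none} staged={d.txt}
After op 5 (git commit): modified={none} staged={none}
After op 6 (modify c.txt): modified={c.txt} staged={none}
After op 7 (modify b.txt): modified={b.txt, c.txt} staged={none}
After op 8 (modify b.txt): modified={b.txt, c.txt} staged={none}
After op 9 (git add a.txt): modified={b.txt, c.txt} staged={none}
After op 10 (git add b.txt): modified={c.txt} staged={b.txt}
After op 11 (modify b.txt): modified={b.txt, c.txt} staged={b.txt}
After op 12 (modify d.txt): modified={b.txt, c.txt, d.txt} staged={b.txt}
After op 13 (git add a.txt): modified={b.txt, c.txt, d.txt} staged={b.txt}
After op 14 (modify a.txt): modified={a.txt, b.txt, c.txt, d.txt} staged={b.txt}
After op 15 (modify c.txt): modified={a.txt, b.txt, c.txt, d.txt} staged={b.txt}
After op 16 (git add a.txt): modified={b.txt, c.txt, d.txt} staged={a.txt, b.txt}
After op 17 (git commit): modified={b.txt, c.txt, d.txt} staged={none}
After op 18 (modify a.txt): modified={a.txt, b.txt, c.txt, d.txt} staged={none}
Final staged set: {none} -> count=0

Answer: 0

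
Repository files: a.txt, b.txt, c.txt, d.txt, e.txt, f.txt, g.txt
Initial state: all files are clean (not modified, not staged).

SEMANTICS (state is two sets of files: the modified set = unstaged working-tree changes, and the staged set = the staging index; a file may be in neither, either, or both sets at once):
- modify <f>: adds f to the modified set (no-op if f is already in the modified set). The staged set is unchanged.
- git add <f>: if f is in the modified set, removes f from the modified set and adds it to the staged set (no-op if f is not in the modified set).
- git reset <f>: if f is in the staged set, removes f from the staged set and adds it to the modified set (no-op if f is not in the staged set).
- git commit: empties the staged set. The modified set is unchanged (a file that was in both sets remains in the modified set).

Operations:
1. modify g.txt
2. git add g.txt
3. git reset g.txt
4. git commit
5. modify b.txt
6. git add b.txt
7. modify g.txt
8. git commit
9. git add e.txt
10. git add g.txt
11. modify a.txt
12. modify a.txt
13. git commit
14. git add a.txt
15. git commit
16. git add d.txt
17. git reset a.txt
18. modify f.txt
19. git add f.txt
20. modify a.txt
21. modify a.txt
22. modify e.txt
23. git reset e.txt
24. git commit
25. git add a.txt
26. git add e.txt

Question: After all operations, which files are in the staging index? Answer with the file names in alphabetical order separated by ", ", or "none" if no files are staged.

Answer: a.txt, e.txt

Derivation:
After op 1 (modify g.txt): modified={g.txt} staged={none}
After op 2 (git add g.txt): modified={none} staged={g.txt}
After op 3 (git reset g.txt): modified={g.txt} staged={none}
After op 4 (git commit): modified={g.txt} staged={none}
After op 5 (modify b.txt): modified={b.txt, g.txt} staged={none}
After op 6 (git add b.txt): modified={g.txt} staged={b.txt}
After op 7 (modify g.txt): modified={g.txt} staged={b.txt}
After op 8 (git commit): modified={g.txt} staged={none}
After op 9 (git add e.txt): modified={g.txt} staged={none}
After op 10 (git add g.txt): modified={none} staged={g.txt}
After op 11 (modify a.txt): modified={a.txt} staged={g.txt}
After op 12 (modify a.txt): modified={a.txt} staged={g.txt}
After op 13 (git commit): modified={a.txt} staged={none}
After op 14 (git add a.txt): modified={none} staged={a.txt}
After op 15 (git commit): modified={none} staged={none}
After op 16 (git add d.txt): modified={none} staged={none}
After op 17 (git reset a.txt): modified={none} staged={none}
After op 18 (modify f.txt): modified={f.txt} staged={none}
After op 19 (git add f.txt): modified={none} staged={f.txt}
After op 20 (modify a.txt): modified={a.txt} staged={f.txt}
After op 21 (modify a.txt): modified={a.txt} staged={f.txt}
After op 22 (modify e.txt): modified={a.txt, e.txt} staged={f.txt}
After op 23 (git reset e.txt): modified={a.txt, e.txt} staged={f.txt}
After op 24 (git commit): modified={a.txt, e.txt} staged={none}
After op 25 (git add a.txt): modified={e.txt} staged={a.txt}
After op 26 (git add e.txt): modified={none} staged={a.txt, e.txt}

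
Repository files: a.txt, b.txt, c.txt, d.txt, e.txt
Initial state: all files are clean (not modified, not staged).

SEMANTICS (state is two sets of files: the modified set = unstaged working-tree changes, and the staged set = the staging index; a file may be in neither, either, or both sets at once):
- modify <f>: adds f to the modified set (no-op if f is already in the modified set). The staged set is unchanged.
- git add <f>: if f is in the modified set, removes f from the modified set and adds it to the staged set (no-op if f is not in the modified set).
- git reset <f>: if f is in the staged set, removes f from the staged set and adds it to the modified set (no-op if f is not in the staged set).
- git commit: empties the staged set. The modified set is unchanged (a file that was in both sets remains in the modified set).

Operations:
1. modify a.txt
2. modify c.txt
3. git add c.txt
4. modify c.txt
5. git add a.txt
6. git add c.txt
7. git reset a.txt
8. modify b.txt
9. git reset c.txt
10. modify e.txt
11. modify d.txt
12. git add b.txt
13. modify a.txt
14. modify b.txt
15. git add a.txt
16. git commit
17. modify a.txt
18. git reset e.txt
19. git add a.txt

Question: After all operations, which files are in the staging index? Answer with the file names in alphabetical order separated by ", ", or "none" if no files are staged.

Answer: a.txt

Derivation:
After op 1 (modify a.txt): modified={a.txt} staged={none}
After op 2 (modify c.txt): modified={a.txt, c.txt} staged={none}
After op 3 (git add c.txt): modified={a.txt} staged={c.txt}
After op 4 (modify c.txt): modified={a.txt, c.txt} staged={c.txt}
After op 5 (git add a.txt): modified={c.txt} staged={a.txt, c.txt}
After op 6 (git add c.txt): modified={none} staged={a.txt, c.txt}
After op 7 (git reset a.txt): modified={a.txt} staged={c.txt}
After op 8 (modify b.txt): modified={a.txt, b.txt} staged={c.txt}
After op 9 (git reset c.txt): modified={a.txt, b.txt, c.txt} staged={none}
After op 10 (modify e.txt): modified={a.txt, b.txt, c.txt, e.txt} staged={none}
After op 11 (modify d.txt): modified={a.txt, b.txt, c.txt, d.txt, e.txt} staged={none}
After op 12 (git add b.txt): modified={a.txt, c.txt, d.txt, e.txt} staged={b.txt}
After op 13 (modify a.txt): modified={a.txt, c.txt, d.txt, e.txt} staged={b.txt}
After op 14 (modify b.txt): modified={a.txt, b.txt, c.txt, d.txt, e.txt} staged={b.txt}
After op 15 (git add a.txt): modified={b.txt, c.txt, d.txt, e.txt} staged={a.txt, b.txt}
After op 16 (git commit): modified={b.txt, c.txt, d.txt, e.txt} staged={none}
After op 17 (modify a.txt): modified={a.txt, b.txt, c.txt, d.txt, e.txt} staged={none}
After op 18 (git reset e.txt): modified={a.txt, b.txt, c.txt, d.txt, e.txt} staged={none}
After op 19 (git add a.txt): modified={b.txt, c.txt, d.txt, e.txt} staged={a.txt}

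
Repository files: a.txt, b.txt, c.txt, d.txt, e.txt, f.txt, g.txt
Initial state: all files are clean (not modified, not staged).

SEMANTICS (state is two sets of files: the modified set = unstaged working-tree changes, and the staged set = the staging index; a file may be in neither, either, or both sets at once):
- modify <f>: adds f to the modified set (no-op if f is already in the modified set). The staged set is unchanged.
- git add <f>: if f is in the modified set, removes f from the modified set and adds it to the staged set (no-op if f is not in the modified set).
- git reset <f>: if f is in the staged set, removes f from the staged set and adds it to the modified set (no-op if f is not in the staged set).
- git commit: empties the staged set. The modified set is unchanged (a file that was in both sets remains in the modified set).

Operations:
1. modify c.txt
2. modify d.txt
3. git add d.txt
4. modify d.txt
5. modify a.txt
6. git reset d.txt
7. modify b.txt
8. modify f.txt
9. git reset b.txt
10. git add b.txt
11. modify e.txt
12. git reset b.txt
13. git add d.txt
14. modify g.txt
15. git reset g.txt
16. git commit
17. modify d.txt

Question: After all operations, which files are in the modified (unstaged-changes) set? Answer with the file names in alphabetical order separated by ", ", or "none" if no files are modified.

After op 1 (modify c.txt): modified={c.txt} staged={none}
After op 2 (modify d.txt): modified={c.txt, d.txt} staged={none}
After op 3 (git add d.txt): modified={c.txt} staged={d.txt}
After op 4 (modify d.txt): modified={c.txt, d.txt} staged={d.txt}
After op 5 (modify a.txt): modified={a.txt, c.txt, d.txt} staged={d.txt}
After op 6 (git reset d.txt): modified={a.txt, c.txt, d.txt} staged={none}
After op 7 (modify b.txt): modified={a.txt, b.txt, c.txt, d.txt} staged={none}
After op 8 (modify f.txt): modified={a.txt, b.txt, c.txt, d.txt, f.txt} staged={none}
After op 9 (git reset b.txt): modified={a.txt, b.txt, c.txt, d.txt, f.txt} staged={none}
After op 10 (git add b.txt): modified={a.txt, c.txt, d.txt, f.txt} staged={b.txt}
After op 11 (modify e.txt): modified={a.txt, c.txt, d.txt, e.txt, f.txt} staged={b.txt}
After op 12 (git reset b.txt): modified={a.txt, b.txt, c.txt, d.txt, e.txt, f.txt} staged={none}
After op 13 (git add d.txt): modified={a.txt, b.txt, c.txt, e.txt, f.txt} staged={d.txt}
After op 14 (modify g.txt): modified={a.txt, b.txt, c.txt, e.txt, f.txt, g.txt} staged={d.txt}
After op 15 (git reset g.txt): modified={a.txt, b.txt, c.txt, e.txt, f.txt, g.txt} staged={d.txt}
After op 16 (git commit): modified={a.txt, b.txt, c.txt, e.txt, f.txt, g.txt} staged={none}
After op 17 (modify d.txt): modified={a.txt, b.txt, c.txt, d.txt, e.txt, f.txt, g.txt} staged={none}

Answer: a.txt, b.txt, c.txt, d.txt, e.txt, f.txt, g.txt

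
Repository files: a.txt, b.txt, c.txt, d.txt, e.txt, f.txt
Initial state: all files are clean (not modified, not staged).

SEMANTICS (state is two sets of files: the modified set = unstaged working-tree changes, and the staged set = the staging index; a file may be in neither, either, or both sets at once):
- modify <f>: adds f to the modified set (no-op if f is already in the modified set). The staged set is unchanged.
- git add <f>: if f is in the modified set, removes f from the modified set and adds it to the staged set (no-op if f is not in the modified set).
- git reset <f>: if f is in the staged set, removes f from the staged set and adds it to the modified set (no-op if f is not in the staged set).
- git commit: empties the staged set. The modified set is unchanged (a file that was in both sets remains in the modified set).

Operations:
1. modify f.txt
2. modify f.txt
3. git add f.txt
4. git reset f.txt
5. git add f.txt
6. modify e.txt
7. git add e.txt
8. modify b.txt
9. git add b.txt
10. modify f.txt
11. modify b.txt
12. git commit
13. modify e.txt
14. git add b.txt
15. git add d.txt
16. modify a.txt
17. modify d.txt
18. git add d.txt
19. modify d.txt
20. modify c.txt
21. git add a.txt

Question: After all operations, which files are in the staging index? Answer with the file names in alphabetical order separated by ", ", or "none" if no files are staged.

After op 1 (modify f.txt): modified={f.txt} staged={none}
After op 2 (modify f.txt): modified={f.txt} staged={none}
After op 3 (git add f.txt): modified={none} staged={f.txt}
After op 4 (git reset f.txt): modified={f.txt} staged={none}
After op 5 (git add f.txt): modified={none} staged={f.txt}
After op 6 (modify e.txt): modified={e.txt} staged={f.txt}
After op 7 (git add e.txt): modified={none} staged={e.txt, f.txt}
After op 8 (modify b.txt): modified={b.txt} staged={e.txt, f.txt}
After op 9 (git add b.txt): modified={none} staged={b.txt, e.txt, f.txt}
After op 10 (modify f.txt): modified={f.txt} staged={b.txt, e.txt, f.txt}
After op 11 (modify b.txt): modified={b.txt, f.txt} staged={b.txt, e.txt, f.txt}
After op 12 (git commit): modified={b.txt, f.txt} staged={none}
After op 13 (modify e.txt): modified={b.txt, e.txt, f.txt} staged={none}
After op 14 (git add b.txt): modified={e.txt, f.txt} staged={b.txt}
After op 15 (git add d.txt): modified={e.txt, f.txt} staged={b.txt}
After op 16 (modify a.txt): modified={a.txt, e.txt, f.txt} staged={b.txt}
After op 17 (modify d.txt): modified={a.txt, d.txt, e.txt, f.txt} staged={b.txt}
After op 18 (git add d.txt): modified={a.txt, e.txt, f.txt} staged={b.txt, d.txt}
After op 19 (modify d.txt): modified={a.txt, d.txt, e.txt, f.txt} staged={b.txt, d.txt}
After op 20 (modify c.txt): modified={a.txt, c.txt, d.txt, e.txt, f.txt} staged={b.txt, d.txt}
After op 21 (git add a.txt): modified={c.txt, d.txt, e.txt, f.txt} staged={a.txt, b.txt, d.txt}

Answer: a.txt, b.txt, d.txt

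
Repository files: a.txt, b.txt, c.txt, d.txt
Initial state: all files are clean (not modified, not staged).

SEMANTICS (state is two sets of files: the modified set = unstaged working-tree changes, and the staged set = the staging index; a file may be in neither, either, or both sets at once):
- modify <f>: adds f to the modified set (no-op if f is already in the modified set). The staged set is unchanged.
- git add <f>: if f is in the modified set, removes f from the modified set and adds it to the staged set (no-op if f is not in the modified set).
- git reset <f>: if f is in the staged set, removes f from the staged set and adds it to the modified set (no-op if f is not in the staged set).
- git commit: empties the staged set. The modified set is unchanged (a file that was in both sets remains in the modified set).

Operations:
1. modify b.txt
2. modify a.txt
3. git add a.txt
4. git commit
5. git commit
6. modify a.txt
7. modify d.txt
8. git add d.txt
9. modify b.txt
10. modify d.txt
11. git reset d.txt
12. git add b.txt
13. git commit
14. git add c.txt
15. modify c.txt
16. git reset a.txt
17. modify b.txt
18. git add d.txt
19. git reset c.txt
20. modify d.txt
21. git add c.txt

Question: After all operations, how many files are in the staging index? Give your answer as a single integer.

Answer: 2

Derivation:
After op 1 (modify b.txt): modified={b.txt} staged={none}
After op 2 (modify a.txt): modified={a.txt, b.txt} staged={none}
After op 3 (git add a.txt): modified={b.txt} staged={a.txt}
After op 4 (git commit): modified={b.txt} staged={none}
After op 5 (git commit): modified={b.txt} staged={none}
After op 6 (modify a.txt): modified={a.txt, b.txt} staged={none}
After op 7 (modify d.txt): modified={a.txt, b.txt, d.txt} staged={none}
After op 8 (git add d.txt): modified={a.txt, b.txt} staged={d.txt}
After op 9 (modify b.txt): modified={a.txt, b.txt} staged={d.txt}
After op 10 (modify d.txt): modified={a.txt, b.txt, d.txt} staged={d.txt}
After op 11 (git reset d.txt): modified={a.txt, b.txt, d.txt} staged={none}
After op 12 (git add b.txt): modified={a.txt, d.txt} staged={b.txt}
After op 13 (git commit): modified={a.txt, d.txt} staged={none}
After op 14 (git add c.txt): modified={a.txt, d.txt} staged={none}
After op 15 (modify c.txt): modified={a.txt, c.txt, d.txt} staged={none}
After op 16 (git reset a.txt): modified={a.txt, c.txt, d.txt} staged={none}
After op 17 (modify b.txt): modified={a.txt, b.txt, c.txt, d.txt} staged={none}
After op 18 (git add d.txt): modified={a.txt, b.txt, c.txt} staged={d.txt}
After op 19 (git reset c.txt): modified={a.txt, b.txt, c.txt} staged={d.txt}
After op 20 (modify d.txt): modified={a.txt, b.txt, c.txt, d.txt} staged={d.txt}
After op 21 (git add c.txt): modified={a.txt, b.txt, d.txt} staged={c.txt, d.txt}
Final staged set: {c.txt, d.txt} -> count=2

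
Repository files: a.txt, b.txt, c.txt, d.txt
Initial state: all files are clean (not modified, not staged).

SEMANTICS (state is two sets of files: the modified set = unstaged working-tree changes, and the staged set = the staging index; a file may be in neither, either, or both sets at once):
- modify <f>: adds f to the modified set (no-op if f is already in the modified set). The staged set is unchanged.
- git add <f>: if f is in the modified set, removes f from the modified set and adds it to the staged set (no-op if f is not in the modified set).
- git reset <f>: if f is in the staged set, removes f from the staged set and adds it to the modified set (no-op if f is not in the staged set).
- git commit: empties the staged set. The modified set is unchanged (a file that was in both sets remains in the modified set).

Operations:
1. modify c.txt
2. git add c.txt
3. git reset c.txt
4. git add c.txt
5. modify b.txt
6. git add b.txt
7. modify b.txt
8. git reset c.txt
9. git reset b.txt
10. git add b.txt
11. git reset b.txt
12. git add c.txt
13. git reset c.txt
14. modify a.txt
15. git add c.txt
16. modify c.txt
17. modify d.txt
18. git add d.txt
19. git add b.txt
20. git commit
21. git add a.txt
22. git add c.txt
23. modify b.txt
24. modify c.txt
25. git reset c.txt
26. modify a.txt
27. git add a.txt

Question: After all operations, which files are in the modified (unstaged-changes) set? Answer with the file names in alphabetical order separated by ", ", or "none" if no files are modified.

After op 1 (modify c.txt): modified={c.txt} staged={none}
After op 2 (git add c.txt): modified={none} staged={c.txt}
After op 3 (git reset c.txt): modified={c.txt} staged={none}
After op 4 (git add c.txt): modified={none} staged={c.txt}
After op 5 (modify b.txt): modified={b.txt} staged={c.txt}
After op 6 (git add b.txt): modified={none} staged={b.txt, c.txt}
After op 7 (modify b.txt): modified={b.txt} staged={b.txt, c.txt}
After op 8 (git reset c.txt): modified={b.txt, c.txt} staged={b.txt}
After op 9 (git reset b.txt): modified={b.txt, c.txt} staged={none}
After op 10 (git add b.txt): modified={c.txt} staged={b.txt}
After op 11 (git reset b.txt): modified={b.txt, c.txt} staged={none}
After op 12 (git add c.txt): modified={b.txt} staged={c.txt}
After op 13 (git reset c.txt): modified={b.txt, c.txt} staged={none}
After op 14 (modify a.txt): modified={a.txt, b.txt, c.txt} staged={none}
After op 15 (git add c.txt): modified={a.txt, b.txt} staged={c.txt}
After op 16 (modify c.txt): modified={a.txt, b.txt, c.txt} staged={c.txt}
After op 17 (modify d.txt): modified={a.txt, b.txt, c.txt, d.txt} staged={c.txt}
After op 18 (git add d.txt): modified={a.txt, b.txt, c.txt} staged={c.txt, d.txt}
After op 19 (git add b.txt): modified={a.txt, c.txt} staged={b.txt, c.txt, d.txt}
After op 20 (git commit): modified={a.txt, c.txt} staged={none}
After op 21 (git add a.txt): modified={c.txt} staged={a.txt}
After op 22 (git add c.txt): modified={none} staged={a.txt, c.txt}
After op 23 (modify b.txt): modified={b.txt} staged={a.txt, c.txt}
After op 24 (modify c.txt): modified={b.txt, c.txt} staged={a.txt, c.txt}
After op 25 (git reset c.txt): modified={b.txt, c.txt} staged={a.txt}
After op 26 (modify a.txt): modified={a.txt, b.txt, c.txt} staged={a.txt}
After op 27 (git add a.txt): modified={b.txt, c.txt} staged={a.txt}

Answer: b.txt, c.txt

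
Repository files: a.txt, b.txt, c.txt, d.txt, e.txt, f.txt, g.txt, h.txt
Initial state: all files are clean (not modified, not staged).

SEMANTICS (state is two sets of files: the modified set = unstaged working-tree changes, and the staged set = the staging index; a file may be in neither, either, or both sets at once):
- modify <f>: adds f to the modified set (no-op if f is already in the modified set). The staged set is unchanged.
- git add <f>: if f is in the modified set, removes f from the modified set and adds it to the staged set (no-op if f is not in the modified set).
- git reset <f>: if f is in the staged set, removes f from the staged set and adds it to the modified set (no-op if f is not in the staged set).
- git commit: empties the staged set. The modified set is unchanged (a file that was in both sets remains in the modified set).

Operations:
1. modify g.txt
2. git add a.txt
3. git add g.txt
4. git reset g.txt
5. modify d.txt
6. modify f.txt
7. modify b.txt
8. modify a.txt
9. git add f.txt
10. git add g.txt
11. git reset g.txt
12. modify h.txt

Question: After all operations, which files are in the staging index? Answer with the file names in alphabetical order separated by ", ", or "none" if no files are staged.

Answer: f.txt

Derivation:
After op 1 (modify g.txt): modified={g.txt} staged={none}
After op 2 (git add a.txt): modified={g.txt} staged={none}
After op 3 (git add g.txt): modified={none} staged={g.txt}
After op 4 (git reset g.txt): modified={g.txt} staged={none}
After op 5 (modify d.txt): modified={d.txt, g.txt} staged={none}
After op 6 (modify f.txt): modified={d.txt, f.txt, g.txt} staged={none}
After op 7 (modify b.txt): modified={b.txt, d.txt, f.txt, g.txt} staged={none}
After op 8 (modify a.txt): modified={a.txt, b.txt, d.txt, f.txt, g.txt} staged={none}
After op 9 (git add f.txt): modified={a.txt, b.txt, d.txt, g.txt} staged={f.txt}
After op 10 (git add g.txt): modified={a.txt, b.txt, d.txt} staged={f.txt, g.txt}
After op 11 (git reset g.txt): modified={a.txt, b.txt, d.txt, g.txt} staged={f.txt}
After op 12 (modify h.txt): modified={a.txt, b.txt, d.txt, g.txt, h.txt} staged={f.txt}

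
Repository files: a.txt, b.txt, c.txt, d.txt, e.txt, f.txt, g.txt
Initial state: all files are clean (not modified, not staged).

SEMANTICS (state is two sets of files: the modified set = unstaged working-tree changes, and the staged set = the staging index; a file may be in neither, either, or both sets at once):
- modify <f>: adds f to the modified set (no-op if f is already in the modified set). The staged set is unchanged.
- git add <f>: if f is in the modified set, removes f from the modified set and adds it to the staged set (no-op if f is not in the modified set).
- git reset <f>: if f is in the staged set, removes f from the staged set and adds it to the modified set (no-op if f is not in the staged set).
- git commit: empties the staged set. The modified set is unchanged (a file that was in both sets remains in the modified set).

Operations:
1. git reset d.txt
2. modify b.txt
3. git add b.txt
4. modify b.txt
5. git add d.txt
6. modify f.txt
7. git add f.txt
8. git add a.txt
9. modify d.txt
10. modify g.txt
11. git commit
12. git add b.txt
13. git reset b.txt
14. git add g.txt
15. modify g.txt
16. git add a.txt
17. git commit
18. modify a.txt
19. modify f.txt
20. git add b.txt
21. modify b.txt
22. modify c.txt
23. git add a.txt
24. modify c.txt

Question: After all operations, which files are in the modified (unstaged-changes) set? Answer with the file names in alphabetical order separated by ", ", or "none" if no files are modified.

Answer: b.txt, c.txt, d.txt, f.txt, g.txt

Derivation:
After op 1 (git reset d.txt): modified={none} staged={none}
After op 2 (modify b.txt): modified={b.txt} staged={none}
After op 3 (git add b.txt): modified={none} staged={b.txt}
After op 4 (modify b.txt): modified={b.txt} staged={b.txt}
After op 5 (git add d.txt): modified={b.txt} staged={b.txt}
After op 6 (modify f.txt): modified={b.txt, f.txt} staged={b.txt}
After op 7 (git add f.txt): modified={b.txt} staged={b.txt, f.txt}
After op 8 (git add a.txt): modified={b.txt} staged={b.txt, f.txt}
After op 9 (modify d.txt): modified={b.txt, d.txt} staged={b.txt, f.txt}
After op 10 (modify g.txt): modified={b.txt, d.txt, g.txt} staged={b.txt, f.txt}
After op 11 (git commit): modified={b.txt, d.txt, g.txt} staged={none}
After op 12 (git add b.txt): modified={d.txt, g.txt} staged={b.txt}
After op 13 (git reset b.txt): modified={b.txt, d.txt, g.txt} staged={none}
After op 14 (git add g.txt): modified={b.txt, d.txt} staged={g.txt}
After op 15 (modify g.txt): modified={b.txt, d.txt, g.txt} staged={g.txt}
After op 16 (git add a.txt): modified={b.txt, d.txt, g.txt} staged={g.txt}
After op 17 (git commit): modified={b.txt, d.txt, g.txt} staged={none}
After op 18 (modify a.txt): modified={a.txt, b.txt, d.txt, g.txt} staged={none}
After op 19 (modify f.txt): modified={a.txt, b.txt, d.txt, f.txt, g.txt} staged={none}
After op 20 (git add b.txt): modified={a.txt, d.txt, f.txt, g.txt} staged={b.txt}
After op 21 (modify b.txt): modified={a.txt, b.txt, d.txt, f.txt, g.txt} staged={b.txt}
After op 22 (modify c.txt): modified={a.txt, b.txt, c.txt, d.txt, f.txt, g.txt} staged={b.txt}
After op 23 (git add a.txt): modified={b.txt, c.txt, d.txt, f.txt, g.txt} staged={a.txt, b.txt}
After op 24 (modify c.txt): modified={b.txt, c.txt, d.txt, f.txt, g.txt} staged={a.txt, b.txt}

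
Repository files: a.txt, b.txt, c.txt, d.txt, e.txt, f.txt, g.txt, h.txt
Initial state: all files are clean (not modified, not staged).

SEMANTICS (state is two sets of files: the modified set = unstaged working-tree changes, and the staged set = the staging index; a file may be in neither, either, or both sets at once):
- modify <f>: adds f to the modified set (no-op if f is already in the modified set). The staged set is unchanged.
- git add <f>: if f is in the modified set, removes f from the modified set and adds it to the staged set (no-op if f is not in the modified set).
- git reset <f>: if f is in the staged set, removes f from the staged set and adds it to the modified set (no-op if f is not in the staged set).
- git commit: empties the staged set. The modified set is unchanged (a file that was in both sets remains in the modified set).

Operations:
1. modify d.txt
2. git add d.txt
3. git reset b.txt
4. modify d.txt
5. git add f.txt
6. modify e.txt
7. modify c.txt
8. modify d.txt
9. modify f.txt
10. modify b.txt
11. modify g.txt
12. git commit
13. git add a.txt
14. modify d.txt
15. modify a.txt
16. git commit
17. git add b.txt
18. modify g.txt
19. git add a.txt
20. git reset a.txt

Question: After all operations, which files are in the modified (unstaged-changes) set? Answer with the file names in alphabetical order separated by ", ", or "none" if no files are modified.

Answer: a.txt, c.txt, d.txt, e.txt, f.txt, g.txt

Derivation:
After op 1 (modify d.txt): modified={d.txt} staged={none}
After op 2 (git add d.txt): modified={none} staged={d.txt}
After op 3 (git reset b.txt): modified={none} staged={d.txt}
After op 4 (modify d.txt): modified={d.txt} staged={d.txt}
After op 5 (git add f.txt): modified={d.txt} staged={d.txt}
After op 6 (modify e.txt): modified={d.txt, e.txt} staged={d.txt}
After op 7 (modify c.txt): modified={c.txt, d.txt, e.txt} staged={d.txt}
After op 8 (modify d.txt): modified={c.txt, d.txt, e.txt} staged={d.txt}
After op 9 (modify f.txt): modified={c.txt, d.txt, e.txt, f.txt} staged={d.txt}
After op 10 (modify b.txt): modified={b.txt, c.txt, d.txt, e.txt, f.txt} staged={d.txt}
After op 11 (modify g.txt): modified={b.txt, c.txt, d.txt, e.txt, f.txt, g.txt} staged={d.txt}
After op 12 (git commit): modified={b.txt, c.txt, d.txt, e.txt, f.txt, g.txt} staged={none}
After op 13 (git add a.txt): modified={b.txt, c.txt, d.txt, e.txt, f.txt, g.txt} staged={none}
After op 14 (modify d.txt): modified={b.txt, c.txt, d.txt, e.txt, f.txt, g.txt} staged={none}
After op 15 (modify a.txt): modified={a.txt, b.txt, c.txt, d.txt, e.txt, f.txt, g.txt} staged={none}
After op 16 (git commit): modified={a.txt, b.txt, c.txt, d.txt, e.txt, f.txt, g.txt} staged={none}
After op 17 (git add b.txt): modified={a.txt, c.txt, d.txt, e.txt, f.txt, g.txt} staged={b.txt}
After op 18 (modify g.txt): modified={a.txt, c.txt, d.txt, e.txt, f.txt, g.txt} staged={b.txt}
After op 19 (git add a.txt): modified={c.txt, d.txt, e.txt, f.txt, g.txt} staged={a.txt, b.txt}
After op 20 (git reset a.txt): modified={a.txt, c.txt, d.txt, e.txt, f.txt, g.txt} staged={b.txt}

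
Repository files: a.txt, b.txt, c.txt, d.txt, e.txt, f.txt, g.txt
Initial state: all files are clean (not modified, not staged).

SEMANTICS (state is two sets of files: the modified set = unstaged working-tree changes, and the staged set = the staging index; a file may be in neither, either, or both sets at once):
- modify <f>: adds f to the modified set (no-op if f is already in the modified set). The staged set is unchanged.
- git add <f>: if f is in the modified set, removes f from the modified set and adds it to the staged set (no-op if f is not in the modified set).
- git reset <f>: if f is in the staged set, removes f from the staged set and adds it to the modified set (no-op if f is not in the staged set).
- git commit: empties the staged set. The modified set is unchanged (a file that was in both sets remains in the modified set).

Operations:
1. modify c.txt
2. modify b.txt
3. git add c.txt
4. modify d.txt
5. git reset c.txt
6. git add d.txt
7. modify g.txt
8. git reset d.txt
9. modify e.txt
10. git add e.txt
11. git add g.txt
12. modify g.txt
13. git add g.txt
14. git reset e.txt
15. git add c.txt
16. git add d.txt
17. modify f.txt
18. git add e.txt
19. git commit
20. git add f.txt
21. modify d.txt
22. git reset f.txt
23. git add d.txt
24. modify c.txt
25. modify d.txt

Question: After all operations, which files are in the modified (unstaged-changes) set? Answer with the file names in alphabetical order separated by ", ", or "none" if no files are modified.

Answer: b.txt, c.txt, d.txt, f.txt

Derivation:
After op 1 (modify c.txt): modified={c.txt} staged={none}
After op 2 (modify b.txt): modified={b.txt, c.txt} staged={none}
After op 3 (git add c.txt): modified={b.txt} staged={c.txt}
After op 4 (modify d.txt): modified={b.txt, d.txt} staged={c.txt}
After op 5 (git reset c.txt): modified={b.txt, c.txt, d.txt} staged={none}
After op 6 (git add d.txt): modified={b.txt, c.txt} staged={d.txt}
After op 7 (modify g.txt): modified={b.txt, c.txt, g.txt} staged={d.txt}
After op 8 (git reset d.txt): modified={b.txt, c.txt, d.txt, g.txt} staged={none}
After op 9 (modify e.txt): modified={b.txt, c.txt, d.txt, e.txt, g.txt} staged={none}
After op 10 (git add e.txt): modified={b.txt, c.txt, d.txt, g.txt} staged={e.txt}
After op 11 (git add g.txt): modified={b.txt, c.txt, d.txt} staged={e.txt, g.txt}
After op 12 (modify g.txt): modified={b.txt, c.txt, d.txt, g.txt} staged={e.txt, g.txt}
After op 13 (git add g.txt): modified={b.txt, c.txt, d.txt} staged={e.txt, g.txt}
After op 14 (git reset e.txt): modified={b.txt, c.txt, d.txt, e.txt} staged={g.txt}
After op 15 (git add c.txt): modified={b.txt, d.txt, e.txt} staged={c.txt, g.txt}
After op 16 (git add d.txt): modified={b.txt, e.txt} staged={c.txt, d.txt, g.txt}
After op 17 (modify f.txt): modified={b.txt, e.txt, f.txt} staged={c.txt, d.txt, g.txt}
After op 18 (git add e.txt): modified={b.txt, f.txt} staged={c.txt, d.txt, e.txt, g.txt}
After op 19 (git commit): modified={b.txt, f.txt} staged={none}
After op 20 (git add f.txt): modified={b.txt} staged={f.txt}
After op 21 (modify d.txt): modified={b.txt, d.txt} staged={f.txt}
After op 22 (git reset f.txt): modified={b.txt, d.txt, f.txt} staged={none}
After op 23 (git add d.txt): modified={b.txt, f.txt} staged={d.txt}
After op 24 (modify c.txt): modified={b.txt, c.txt, f.txt} staged={d.txt}
After op 25 (modify d.txt): modified={b.txt, c.txt, d.txt, f.txt} staged={d.txt}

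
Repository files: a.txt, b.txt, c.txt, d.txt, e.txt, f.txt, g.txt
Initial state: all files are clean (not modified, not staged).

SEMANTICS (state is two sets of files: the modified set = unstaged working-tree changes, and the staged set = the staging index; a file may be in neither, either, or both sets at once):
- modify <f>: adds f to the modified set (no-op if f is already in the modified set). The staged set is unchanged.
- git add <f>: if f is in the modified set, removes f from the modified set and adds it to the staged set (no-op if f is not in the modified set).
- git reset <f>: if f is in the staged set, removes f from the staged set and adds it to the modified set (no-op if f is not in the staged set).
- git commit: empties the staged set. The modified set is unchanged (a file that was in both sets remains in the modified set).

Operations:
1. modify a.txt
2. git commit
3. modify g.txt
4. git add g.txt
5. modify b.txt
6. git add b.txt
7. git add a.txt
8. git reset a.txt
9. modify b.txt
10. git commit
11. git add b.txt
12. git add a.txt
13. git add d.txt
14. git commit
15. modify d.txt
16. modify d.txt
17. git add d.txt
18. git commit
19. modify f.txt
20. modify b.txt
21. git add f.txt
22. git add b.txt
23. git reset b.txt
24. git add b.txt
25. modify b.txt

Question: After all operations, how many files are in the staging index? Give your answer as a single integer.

Answer: 2

Derivation:
After op 1 (modify a.txt): modified={a.txt} staged={none}
After op 2 (git commit): modified={a.txt} staged={none}
After op 3 (modify g.txt): modified={a.txt, g.txt} staged={none}
After op 4 (git add g.txt): modified={a.txt} staged={g.txt}
After op 5 (modify b.txt): modified={a.txt, b.txt} staged={g.txt}
After op 6 (git add b.txt): modified={a.txt} staged={b.txt, g.txt}
After op 7 (git add a.txt): modified={none} staged={a.txt, b.txt, g.txt}
After op 8 (git reset a.txt): modified={a.txt} staged={b.txt, g.txt}
After op 9 (modify b.txt): modified={a.txt, b.txt} staged={b.txt, g.txt}
After op 10 (git commit): modified={a.txt, b.txt} staged={none}
After op 11 (git add b.txt): modified={a.txt} staged={b.txt}
After op 12 (git add a.txt): modified={none} staged={a.txt, b.txt}
After op 13 (git add d.txt): modified={none} staged={a.txt, b.txt}
After op 14 (git commit): modified={none} staged={none}
After op 15 (modify d.txt): modified={d.txt} staged={none}
After op 16 (modify d.txt): modified={d.txt} staged={none}
After op 17 (git add d.txt): modified={none} staged={d.txt}
After op 18 (git commit): modified={none} staged={none}
After op 19 (modify f.txt): modified={f.txt} staged={none}
After op 20 (modify b.txt): modified={b.txt, f.txt} staged={none}
After op 21 (git add f.txt): modified={b.txt} staged={f.txt}
After op 22 (git add b.txt): modified={none} staged={b.txt, f.txt}
After op 23 (git reset b.txt): modified={b.txt} staged={f.txt}
After op 24 (git add b.txt): modified={none} staged={b.txt, f.txt}
After op 25 (modify b.txt): modified={b.txt} staged={b.txt, f.txt}
Final staged set: {b.txt, f.txt} -> count=2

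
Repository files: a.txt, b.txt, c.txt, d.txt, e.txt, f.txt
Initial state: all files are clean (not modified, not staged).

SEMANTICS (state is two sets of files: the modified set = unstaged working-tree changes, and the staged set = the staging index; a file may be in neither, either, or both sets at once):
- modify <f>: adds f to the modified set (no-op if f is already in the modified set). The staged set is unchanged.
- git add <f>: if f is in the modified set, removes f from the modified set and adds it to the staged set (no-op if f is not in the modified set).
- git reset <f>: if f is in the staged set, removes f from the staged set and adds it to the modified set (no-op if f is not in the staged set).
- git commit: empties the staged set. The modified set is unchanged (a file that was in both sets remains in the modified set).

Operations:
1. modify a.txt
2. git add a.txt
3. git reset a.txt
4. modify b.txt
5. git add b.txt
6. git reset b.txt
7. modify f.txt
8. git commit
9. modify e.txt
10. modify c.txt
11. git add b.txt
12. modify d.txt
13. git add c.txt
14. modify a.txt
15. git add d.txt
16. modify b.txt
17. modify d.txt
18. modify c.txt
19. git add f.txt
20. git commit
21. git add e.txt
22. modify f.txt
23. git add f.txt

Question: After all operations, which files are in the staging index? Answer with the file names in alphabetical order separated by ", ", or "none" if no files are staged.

Answer: e.txt, f.txt

Derivation:
After op 1 (modify a.txt): modified={a.txt} staged={none}
After op 2 (git add a.txt): modified={none} staged={a.txt}
After op 3 (git reset a.txt): modified={a.txt} staged={none}
After op 4 (modify b.txt): modified={a.txt, b.txt} staged={none}
After op 5 (git add b.txt): modified={a.txt} staged={b.txt}
After op 6 (git reset b.txt): modified={a.txt, b.txt} staged={none}
After op 7 (modify f.txt): modified={a.txt, b.txt, f.txt} staged={none}
After op 8 (git commit): modified={a.txt, b.txt, f.txt} staged={none}
After op 9 (modify e.txt): modified={a.txt, b.txt, e.txt, f.txt} staged={none}
After op 10 (modify c.txt): modified={a.txt, b.txt, c.txt, e.txt, f.txt} staged={none}
After op 11 (git add b.txt): modified={a.txt, c.txt, e.txt, f.txt} staged={b.txt}
After op 12 (modify d.txt): modified={a.txt, c.txt, d.txt, e.txt, f.txt} staged={b.txt}
After op 13 (git add c.txt): modified={a.txt, d.txt, e.txt, f.txt} staged={b.txt, c.txt}
After op 14 (modify a.txt): modified={a.txt, d.txt, e.txt, f.txt} staged={b.txt, c.txt}
After op 15 (git add d.txt): modified={a.txt, e.txt, f.txt} staged={b.txt, c.txt, d.txt}
After op 16 (modify b.txt): modified={a.txt, b.txt, e.txt, f.txt} staged={b.txt, c.txt, d.txt}
After op 17 (modify d.txt): modified={a.txt, b.txt, d.txt, e.txt, f.txt} staged={b.txt, c.txt, d.txt}
After op 18 (modify c.txt): modified={a.txt, b.txt, c.txt, d.txt, e.txt, f.txt} staged={b.txt, c.txt, d.txt}
After op 19 (git add f.txt): modified={a.txt, b.txt, c.txt, d.txt, e.txt} staged={b.txt, c.txt, d.txt, f.txt}
After op 20 (git commit): modified={a.txt, b.txt, c.txt, d.txt, e.txt} staged={none}
After op 21 (git add e.txt): modified={a.txt, b.txt, c.txt, d.txt} staged={e.txt}
After op 22 (modify f.txt): modified={a.txt, b.txt, c.txt, d.txt, f.txt} staged={e.txt}
After op 23 (git add f.txt): modified={a.txt, b.txt, c.txt, d.txt} staged={e.txt, f.txt}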